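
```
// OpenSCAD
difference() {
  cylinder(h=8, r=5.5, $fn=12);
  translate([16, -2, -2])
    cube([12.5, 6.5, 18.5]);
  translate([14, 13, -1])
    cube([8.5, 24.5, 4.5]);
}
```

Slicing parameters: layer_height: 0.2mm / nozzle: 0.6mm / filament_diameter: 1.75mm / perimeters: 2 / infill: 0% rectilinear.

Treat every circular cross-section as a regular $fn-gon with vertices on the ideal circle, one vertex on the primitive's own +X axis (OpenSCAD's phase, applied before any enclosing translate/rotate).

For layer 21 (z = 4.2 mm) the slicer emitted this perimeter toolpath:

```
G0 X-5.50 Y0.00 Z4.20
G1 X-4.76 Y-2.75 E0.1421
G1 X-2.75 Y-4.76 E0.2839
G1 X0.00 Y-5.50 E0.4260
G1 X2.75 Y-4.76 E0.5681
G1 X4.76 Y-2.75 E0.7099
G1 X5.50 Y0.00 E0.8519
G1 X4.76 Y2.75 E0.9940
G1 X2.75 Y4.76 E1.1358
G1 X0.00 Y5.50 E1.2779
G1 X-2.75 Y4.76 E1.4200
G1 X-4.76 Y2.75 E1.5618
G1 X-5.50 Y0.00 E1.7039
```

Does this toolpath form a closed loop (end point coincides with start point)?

Start point (G0): (-5.50, 0.00). End point (last G1): the path returns to the start — closed.

yes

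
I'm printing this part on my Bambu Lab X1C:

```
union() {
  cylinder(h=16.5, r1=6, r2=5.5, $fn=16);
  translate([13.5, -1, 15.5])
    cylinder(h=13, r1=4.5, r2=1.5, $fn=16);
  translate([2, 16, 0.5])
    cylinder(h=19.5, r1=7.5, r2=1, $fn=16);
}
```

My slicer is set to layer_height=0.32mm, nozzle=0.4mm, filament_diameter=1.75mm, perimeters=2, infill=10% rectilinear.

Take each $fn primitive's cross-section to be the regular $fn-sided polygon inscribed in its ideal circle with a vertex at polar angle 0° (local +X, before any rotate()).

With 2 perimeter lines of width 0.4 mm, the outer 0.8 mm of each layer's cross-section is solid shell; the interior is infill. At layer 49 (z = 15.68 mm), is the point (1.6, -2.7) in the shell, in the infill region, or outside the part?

infill

At z = 15.68 mm: the cone (r1=6→r2=5.5) has section circumradius 5.525 here — a regular 16-gon; the cone at (13.5, -1) contributes a regular 16-gon of circumradius 4.458 (interpolated between r1=4.5 and r2=1.5 at t=0.014); the cone at (2, 16) (r1=7.5→r2=1) has section circumradius 2.440 here — a regular 16-gon; Combining (union): the 3 present regions are separate (no shared area or edge), so areas and boundary lengths simply add and each stays a separate island — 3 connected regions. Overall, the cross-section has 3 separate islands. The nearest boundary edge runs (3.91, -3.91)→(2.11, -5.10); distance from the point to it = 2.28 mm. (Shell/infill is judged within the island containing the point — the largest one.) The point is inside the cross-section and 2.28 mm from the nearest boundary — more than the 0.8 mm shell width (2 × 0.4), so it's in the infill interior.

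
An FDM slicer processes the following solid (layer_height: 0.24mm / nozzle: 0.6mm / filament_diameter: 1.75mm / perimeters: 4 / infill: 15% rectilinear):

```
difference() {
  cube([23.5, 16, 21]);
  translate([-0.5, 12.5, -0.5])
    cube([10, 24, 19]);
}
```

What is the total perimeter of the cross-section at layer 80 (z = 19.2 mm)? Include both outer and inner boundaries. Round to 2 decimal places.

79.00 mm

At z = 19.2 mm: the cube is present — its section is the full 23.5×16 rectangle (perimeter 79.00 mm); the cube at (-0.5, 12.5) does not reach this height (z outside [-0.5, 18.5]); After the difference (first − rest): none of the subtracted shapes is present at this height, so the 23.5×16 cube is unchanged — boundary = 79.00 mm. Overall, the cross-section is a single solid region. Total boundary length (outer) = 79.00 mm.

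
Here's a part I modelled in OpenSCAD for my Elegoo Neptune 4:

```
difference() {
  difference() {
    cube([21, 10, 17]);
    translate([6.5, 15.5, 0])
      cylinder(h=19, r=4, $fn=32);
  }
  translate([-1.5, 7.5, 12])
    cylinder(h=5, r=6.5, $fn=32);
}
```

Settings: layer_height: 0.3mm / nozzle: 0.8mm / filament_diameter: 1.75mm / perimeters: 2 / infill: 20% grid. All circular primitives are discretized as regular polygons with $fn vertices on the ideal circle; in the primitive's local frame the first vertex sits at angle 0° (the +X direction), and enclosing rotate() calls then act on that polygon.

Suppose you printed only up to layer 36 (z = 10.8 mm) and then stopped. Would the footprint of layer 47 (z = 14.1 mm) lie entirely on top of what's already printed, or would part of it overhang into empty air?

Compare the two slices. At z = 10.8: the cube is present — its section is the full 21×10 rectangle (area 210.00 mm²); the r=4 cylinder at (6.5, 15.5) contributes a regular 32-gon of circumradius 4 (area = (32/2)·4.000²·sin(360°/32) = 49.94 mm²); Taking the first minus the rest: starting from the 21×10 cube (210.00 mm²), the r=4 cylinder at (6.5, 15.5) misses the remaining region (no effect) — area = 210.00 mm²; the cylinder at (-1.5, 7.5) does not reach this height (z outside [12, 17]); Subtracting the remaining from the first: none of the subtracted shapes is present at this height, so the result so far is unchanged — area = 210.00 mm². At z = 14.1: the 21×10 cube contributes its full rectangle (area 210.00 mm²); the r=4 cylinder at (6.5, 15.5) contributes a regular 32-gon of circumradius 4 (area = (32/2)·4.000²·sin(360°/32) = 49.94 mm²); After the difference (first − rest): starting from the 21×10 cube (210.00 mm²), the r=4 cylinder at (6.5, 15.5) misses the remaining region (no effect) — area = 210.00 mm²; the r=6.5 cylinder at (-1.5, 7.5) contributes a regular 32-gon of circumradius 6.5 (area = (32/2)·6.500²·sin(360°/32) = 131.88 mm²); Taking the first minus the rest: starting from that combined region (210.00 mm²), the r=6.5 cylinder at (-1.5, 7.5) partially overlaps it — only the 35.37 mm² overlap (of its 131.88 mm²) is removed, clipping the outline — area = 174.63 mm². Checking containment: the cross-section at z = 14.1 is a subset of the cross-section at z = 10.8.

entirely on top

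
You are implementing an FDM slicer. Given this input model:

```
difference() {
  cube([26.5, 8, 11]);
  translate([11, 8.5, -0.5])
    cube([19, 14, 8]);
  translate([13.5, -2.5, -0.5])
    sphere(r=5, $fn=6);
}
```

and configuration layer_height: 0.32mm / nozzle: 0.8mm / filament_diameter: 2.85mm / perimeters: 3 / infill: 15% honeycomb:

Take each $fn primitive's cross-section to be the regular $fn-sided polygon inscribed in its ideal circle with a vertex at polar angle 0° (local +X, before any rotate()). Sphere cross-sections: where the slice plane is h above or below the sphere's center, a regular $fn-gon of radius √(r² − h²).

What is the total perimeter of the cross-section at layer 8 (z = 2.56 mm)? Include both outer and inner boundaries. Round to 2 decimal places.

70.07 mm

At z = 2.56 mm: the 26.5×8 cube contributes its full rectangle (perimeter 69.00 mm); the 19×14 cube at (11, 8.5) contributes its full rectangle (perimeter 66.00 mm); the sphere at (13.5, -2.5): section is a regular 6-gon, circumradius = √(r²−h²) = √(5²−3.06²) = 3.954 (perimeter = 2·6·3.954·sin(180°/6) = 23.73 mm); Taking the first minus the rest: starting from the 26.5×8 cube, the 19×14 cube at (11, 8.5) misses the remaining region (no effect); the r=5 sphere at (13.5, -2.5) partially overlaps it — only the 4.15 mm² overlap (of its 40.62 mm²) is removed, clipping the outline — boundary = 70.07 mm. Overall, the cross-section is a single solid region. Total boundary length (outer) = 70.07 mm.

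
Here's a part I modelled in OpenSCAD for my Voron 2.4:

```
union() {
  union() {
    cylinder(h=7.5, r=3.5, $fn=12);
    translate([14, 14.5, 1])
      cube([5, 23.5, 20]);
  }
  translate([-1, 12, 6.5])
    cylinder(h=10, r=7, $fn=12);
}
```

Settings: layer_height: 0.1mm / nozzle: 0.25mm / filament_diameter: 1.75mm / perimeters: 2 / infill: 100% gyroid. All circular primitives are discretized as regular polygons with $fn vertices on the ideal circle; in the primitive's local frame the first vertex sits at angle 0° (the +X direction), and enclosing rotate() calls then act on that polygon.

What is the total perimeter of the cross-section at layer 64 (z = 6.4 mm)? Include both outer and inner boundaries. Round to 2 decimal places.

78.74 mm

At z = 6.4 mm: the cylinder: section is a regular 12-gon, circumradius r=3.5 (perimeter = 2·12·3.500·sin(180°/12) = 21.74 mm); the 5×23.5 cube at (14, 14.5) contributes its full rectangle (perimeter 57.00 mm); Combining (union): the 2 present regions are separate (no shared area or edge), so areas and boundary lengths simply add and each stays a separate island — boundary = 78.74 mm; the cylinder at (-1, 12) is absent (z outside [6.5, 16.5]); Taking the union: only the result so far is present, so the union is just that shape — boundary = 78.74 mm. Overall, the cross-section has 2 separate islands. Total boundary length (outer) = 78.74 mm.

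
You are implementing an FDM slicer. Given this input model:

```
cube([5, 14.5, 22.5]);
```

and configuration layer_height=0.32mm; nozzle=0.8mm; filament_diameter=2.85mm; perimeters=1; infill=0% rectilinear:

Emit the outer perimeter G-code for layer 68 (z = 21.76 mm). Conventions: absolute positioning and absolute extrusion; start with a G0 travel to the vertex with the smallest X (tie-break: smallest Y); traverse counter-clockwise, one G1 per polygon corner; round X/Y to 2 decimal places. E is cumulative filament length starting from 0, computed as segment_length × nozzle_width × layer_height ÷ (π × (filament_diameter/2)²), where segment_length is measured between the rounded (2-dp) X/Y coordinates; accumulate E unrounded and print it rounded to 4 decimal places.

G0 X0.00 Y0.00 Z21.76
G1 X5.00 Y0.00 E0.2006
G1 X5.00 Y14.50 E0.7825
G1 X0.00 Y14.50 E0.9832
G1 X0.00 Y0.00 E1.5650

At z = 21.76 mm: the cube is present — its section is the full 5×14.5 rectangle. The outline is a single polygon with 4 vertices. Extrusion per mm of travel: 0.8 × 0.32 / (π × 1.425²) = 0.040129. Accumulating E over each segment gives final E = 1.5650.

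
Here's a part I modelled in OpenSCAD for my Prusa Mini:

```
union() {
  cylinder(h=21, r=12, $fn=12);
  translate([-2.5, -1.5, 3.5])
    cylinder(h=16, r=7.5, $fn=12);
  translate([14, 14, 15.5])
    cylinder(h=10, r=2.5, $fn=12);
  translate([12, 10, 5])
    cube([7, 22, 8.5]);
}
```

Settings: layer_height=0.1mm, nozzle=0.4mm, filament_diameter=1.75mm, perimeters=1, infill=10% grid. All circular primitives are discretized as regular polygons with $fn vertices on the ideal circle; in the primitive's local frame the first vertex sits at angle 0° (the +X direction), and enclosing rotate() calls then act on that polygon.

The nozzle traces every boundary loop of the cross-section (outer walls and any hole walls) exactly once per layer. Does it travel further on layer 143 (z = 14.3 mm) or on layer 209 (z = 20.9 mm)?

layer 209 (z = 20.9 mm)

Layer 143 (z = 14.3): the r=12 cylinder gives a regular 12-gon of circumradius 12 (constant along its height) (perimeter = 2·12·12.000·sin(180°/12) = 74.54 mm); the cylinder at (-2.5, -1.5): section is a regular 12-gon, circumradius r=7.5 (perimeter = 2·12·7.500·sin(180°/12) = 46.59 mm); the cylinder at (14, 14) is not intersected at this z (z outside [15.5, 25.5]); the cube at (12, 10) does not reach this height (z outside [5, 13.5]); Taking the union: the r=7.5 cylinder at (-2.5, -1.5) lies entirely inside the r=12 cylinder, so the union is just the r=12 cylinder — boundary = 74.54 mm. So its perimeter = 74.54 mm. Layer 209 (z = 20.9): the cylinder: section is a regular 12-gon, circumradius r=12 (perimeter = 2·12·12.000·sin(180°/12) = 74.54 mm); the cylinder at (-2.5, -1.5) is not intersected at this z (z outside [3.5, 19.5]); the r=2.5 cylinder at (14, 14) contributes a regular 12-gon of circumradius 2.5 (perimeter = 2·12·2.500·sin(180°/12) = 15.53 mm); the cube at (12, 10) is absent (z outside [5, 13.5]); Merging all regions: the 2 present regions are separate (no shared area or edge), so areas and boundary lengths simply add and each stays a separate island — boundary = 90.07 mm. So its perimeter = 90.07 mm. Layer 209 is larger (90.07 vs 74.54 mm).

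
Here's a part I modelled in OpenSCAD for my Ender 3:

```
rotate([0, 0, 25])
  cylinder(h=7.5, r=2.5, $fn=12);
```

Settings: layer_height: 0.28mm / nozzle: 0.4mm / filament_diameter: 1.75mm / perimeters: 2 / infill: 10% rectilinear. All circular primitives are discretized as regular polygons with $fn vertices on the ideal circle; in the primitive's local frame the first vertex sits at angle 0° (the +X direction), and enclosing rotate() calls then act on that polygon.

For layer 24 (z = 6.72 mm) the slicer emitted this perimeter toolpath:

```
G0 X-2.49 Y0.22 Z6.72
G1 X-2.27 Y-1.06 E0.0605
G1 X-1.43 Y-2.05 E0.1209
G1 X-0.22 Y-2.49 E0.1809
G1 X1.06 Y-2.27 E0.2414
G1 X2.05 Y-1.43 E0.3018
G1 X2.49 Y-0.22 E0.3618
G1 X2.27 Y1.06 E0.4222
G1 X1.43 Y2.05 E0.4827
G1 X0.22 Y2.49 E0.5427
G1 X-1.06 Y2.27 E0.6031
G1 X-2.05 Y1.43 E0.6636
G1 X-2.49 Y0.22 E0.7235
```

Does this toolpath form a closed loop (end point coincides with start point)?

yes

Start point (G0): (-2.49, 0.22). End point (last G1): the path returns to the start — closed.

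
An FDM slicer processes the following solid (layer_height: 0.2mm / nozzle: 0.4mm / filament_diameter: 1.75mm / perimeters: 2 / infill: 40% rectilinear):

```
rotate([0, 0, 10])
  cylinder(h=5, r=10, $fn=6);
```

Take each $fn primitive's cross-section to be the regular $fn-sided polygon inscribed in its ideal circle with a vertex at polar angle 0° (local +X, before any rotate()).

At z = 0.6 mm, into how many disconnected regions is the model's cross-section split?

At z = 0.6 mm: the r=10 cylinder gives a regular 6-gon of circumradius 10 (constant along its height); (rotated 10° about Z; rotation is an isometry so areas/perimeters/island counts are preserved). The result has 1 disconnected region.

1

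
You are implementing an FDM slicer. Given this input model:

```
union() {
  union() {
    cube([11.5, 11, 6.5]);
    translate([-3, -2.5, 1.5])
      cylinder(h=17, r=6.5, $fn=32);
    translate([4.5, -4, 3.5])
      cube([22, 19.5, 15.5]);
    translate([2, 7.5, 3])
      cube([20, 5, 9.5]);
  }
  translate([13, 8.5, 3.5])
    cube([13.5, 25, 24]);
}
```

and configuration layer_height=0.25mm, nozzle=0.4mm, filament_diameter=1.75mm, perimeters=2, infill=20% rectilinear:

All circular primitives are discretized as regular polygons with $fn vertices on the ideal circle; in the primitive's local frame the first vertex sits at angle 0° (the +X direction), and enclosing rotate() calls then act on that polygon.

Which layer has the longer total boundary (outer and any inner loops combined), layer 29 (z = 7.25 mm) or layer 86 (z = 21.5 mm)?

Layer 29 (z = 7.25): the cube does not reach this height (z outside [0, 6.5]); the cylinder at (-3, -2.5): section is a regular 32-gon, circumradius r=6.5 (perimeter = 2·32·6.500·sin(180°/32) = 40.78 mm); the cube at (4.5, -4) (footprint 22×19.5) is included at this height (perimeter 83.00 mm); the cube at (2, 7.5) (footprint 20×5) is included at this height (perimeter 50.00 mm); Taking the union: the regions partially overlap (shared area 87.50 mm²), so the edge portions inside another operand are dropped and the merged outline is re-measured after clipping — boundary = 128.78 mm; the cube at (13, 8.5) is present — its section is the full 13.5×25 rectangle (perimeter 77.00 mm); Combining (union): the regions partially overlap (shared area 94.50 mm²), so the edge portions inside another operand are dropped and the merged outline is re-measured after clipping — boundary = 164.78 mm. So its perimeter = 164.78 mm. Layer 86 (z = 21.5): the cube is absent (z outside [0, 6.5]); the cylinder at (-3, -2.5) is absent (z outside [1.5, 18.5]); the cube at (4.5, -4) does not reach this height (z outside [3.5, 19]); the cube at (2, 7.5) does not reach this height (z outside [3, 12.5]); Merging all regions: nothing is present at this height; the 13.5×25 cube at (13, 8.5) contributes its full rectangle (perimeter 77.00 mm); Combining (union): only the 13.5×25 cube at (13, 8.5) is present, so the union is just that shape — boundary = 77.00 mm. So its perimeter = 77.00 mm. Layer 29 is larger (164.78 vs 77.00 mm).

layer 29 (z = 7.25 mm)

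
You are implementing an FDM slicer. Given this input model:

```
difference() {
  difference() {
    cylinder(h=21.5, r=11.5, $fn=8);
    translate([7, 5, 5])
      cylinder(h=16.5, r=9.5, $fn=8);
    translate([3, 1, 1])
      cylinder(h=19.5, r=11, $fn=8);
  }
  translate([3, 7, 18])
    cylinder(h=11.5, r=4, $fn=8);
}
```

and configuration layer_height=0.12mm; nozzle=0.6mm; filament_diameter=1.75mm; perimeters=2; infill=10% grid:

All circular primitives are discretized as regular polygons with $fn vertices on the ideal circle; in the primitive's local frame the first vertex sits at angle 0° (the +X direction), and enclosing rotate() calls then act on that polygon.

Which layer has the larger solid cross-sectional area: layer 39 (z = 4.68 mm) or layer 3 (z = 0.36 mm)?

layer 3 (z = 0.36 mm)

Layer 39 (z = 4.68): the r=11.5 cylinder contributes a regular 8-gon of circumradius 11.5 (area = (8/2)·11.500²·sin(360°/8) = 374.06 mm²); the cylinder at (7, 5) does not reach this height (z outside [5, 21.5]); the r=11 cylinder at (3, 1) gives a regular 8-gon of circumradius 11 (constant along its height) (area = (8/2)·11.000²·sin(360°/8) = 342.24 mm²); Subtracting the remaining from the first: starting from the r=11.5 cylinder (374.06 mm²), the r=11 cylinder at (3, 1) partially overlaps it — only the 289.71 mm² overlap (of its 342.24 mm²) is removed, clipping the outline — area = 84.35 mm²; the cylinder at (3, 7) is not intersected at this z (z outside [18, 29.5]); After the difference (first − rest): none of the subtracted shapes is present at this height, so the result so far is unchanged — area = 84.35 mm². So its area = 84.35 mm². Layer 3 (z = 0.36): the r=11.5 cylinder contributes a regular 8-gon of circumradius 11.5 (area = (8/2)·11.500²·sin(360°/8) = 374.06 mm²); the cylinder at (7, 5) is absent (z outside [5, 21.5]); the cylinder at (3, 1) is not intersected at this z (z outside [1, 20.5]); Subtracting the remaining from the first: none of the subtracted shapes is present at this height, so the r=11.5 cylinder is unchanged — area = 374.06 mm²; the cylinder at (3, 7) does not reach this height (z outside [18, 29.5]); Taking the first minus the rest: none of the subtracted shapes is present at this height, so that combined region is unchanged — area = 374.06 mm². So its area = 374.06 mm². Layer 3 is larger (374.06 vs 84.35 mm²).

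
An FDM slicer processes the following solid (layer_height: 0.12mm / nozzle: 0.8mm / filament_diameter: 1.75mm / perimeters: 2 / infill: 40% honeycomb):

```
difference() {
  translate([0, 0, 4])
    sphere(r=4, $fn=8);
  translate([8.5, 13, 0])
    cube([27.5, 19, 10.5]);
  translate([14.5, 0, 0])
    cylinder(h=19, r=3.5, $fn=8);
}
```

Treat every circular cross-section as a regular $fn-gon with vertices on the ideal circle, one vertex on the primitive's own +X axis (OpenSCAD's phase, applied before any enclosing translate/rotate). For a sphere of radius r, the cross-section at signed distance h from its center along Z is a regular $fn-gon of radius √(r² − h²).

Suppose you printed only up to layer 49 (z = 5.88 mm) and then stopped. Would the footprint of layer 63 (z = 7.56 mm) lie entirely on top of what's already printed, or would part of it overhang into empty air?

Compare the two slices. At z = 5.88: the r=4 sphere slices to a regular 8-gon of circumradius 3.531 (√(r²−h²) with h=1.88 from center) (area = (8/2)·3.531²·sin(360°/8) = 35.26 mm²); the 27.5×19 cube at (8.5, 13) contributes its full rectangle (area 522.50 mm²); the cylinder at (14.5, 0): section is a regular 8-gon, circumradius r=3.5 (area = (8/2)·3.500²·sin(360°/8) = 34.65 mm²); Subtracting the remaining from the first: starting from the r=4 sphere (35.26 mm²), the 27.5×19 cube at (8.5, 13) misses the remaining region (no effect); the r=3.5 cylinder at (14.5, 0) misses the remaining region (no effect) — area = 35.26 mm². At z = 7.56: the r=4 sphere slices to a regular 8-gon of circumradius 1.824 (√(r²−h²) with h=3.56 from center) (area = (8/2)·1.824²·sin(360°/8) = 9.41 mm²); the cube at (8.5, 13) (footprint 27.5×19) is included at this height (area 522.50 mm²); the r=3.5 cylinder at (14.5, 0) gives a regular 8-gon of circumradius 3.5 (constant along its height) (area = (8/2)·3.500²·sin(360°/8) = 34.65 mm²); After the difference (first − rest): starting from the r=4 sphere (9.41 mm²), the 27.5×19 cube at (8.5, 13) misses the remaining region (no effect); the r=3.5 cylinder at (14.5, 0) misses the remaining region (no effect) — area = 9.41 mm². Checking containment: the cross-section at z = 7.56 is a subset of the cross-section at z = 5.88.

entirely on top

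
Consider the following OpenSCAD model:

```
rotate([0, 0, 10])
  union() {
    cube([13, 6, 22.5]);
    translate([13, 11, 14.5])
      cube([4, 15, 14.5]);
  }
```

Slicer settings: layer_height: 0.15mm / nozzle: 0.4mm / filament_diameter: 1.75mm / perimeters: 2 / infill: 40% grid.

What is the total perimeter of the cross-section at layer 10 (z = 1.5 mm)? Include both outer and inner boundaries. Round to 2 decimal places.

38.00 mm

At z = 1.5 mm: the cube (footprint 13×6) is included at this height (perimeter 38.00 mm); the cube at (13, 11) is not intersected at this z (z outside [14.5, 29]); Merging all regions: only the 13×6 cube is present, so the union is just that shape — boundary = 38.00 mm; (rotated 10° about Z; rotation is an isometry so areas/perimeters/island counts are preserved). Overall, the cross-section is a single solid region. Total boundary length (outer) = 38.00 mm.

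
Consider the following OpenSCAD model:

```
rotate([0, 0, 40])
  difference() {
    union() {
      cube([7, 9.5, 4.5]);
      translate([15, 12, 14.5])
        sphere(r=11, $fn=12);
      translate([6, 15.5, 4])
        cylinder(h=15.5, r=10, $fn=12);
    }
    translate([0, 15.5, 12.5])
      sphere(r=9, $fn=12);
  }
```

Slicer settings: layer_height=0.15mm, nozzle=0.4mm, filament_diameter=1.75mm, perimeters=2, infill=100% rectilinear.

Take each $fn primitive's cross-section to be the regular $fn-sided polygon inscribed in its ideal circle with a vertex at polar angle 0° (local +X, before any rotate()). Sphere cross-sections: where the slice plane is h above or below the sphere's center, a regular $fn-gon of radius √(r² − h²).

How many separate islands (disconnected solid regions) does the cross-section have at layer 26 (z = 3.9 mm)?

At z = 3.9 mm: the 7×9.5 cube contributes its full rectangle; the r=11 sphere at (15, 12) contributes a regular 12-gon of circumradius √(11²−10.6²) = 2.939; the cylinder at (6, 15.5) does not reach this height (z outside [4, 19.5]); Taking the union: the 2 present regions are separate (no shared area or edge), so areas and boundary lengths simply add and each stays a separate island — 2 connected regions; the r=9 sphere at (0, 15.5) contributes a regular 12-gon of circumradius √(9²−8.6²) = 2.653; Taking the first minus the rest: starting from that combined region, the r=9 sphere at (0, 15.5) misses the remaining region (no effect) — 2 connected regions; (rotated 40° about Z; rotation is an isometry so areas/perimeters/island counts are preserved). Overall, the cross-section has 2 separate islands. Island count = 2.

2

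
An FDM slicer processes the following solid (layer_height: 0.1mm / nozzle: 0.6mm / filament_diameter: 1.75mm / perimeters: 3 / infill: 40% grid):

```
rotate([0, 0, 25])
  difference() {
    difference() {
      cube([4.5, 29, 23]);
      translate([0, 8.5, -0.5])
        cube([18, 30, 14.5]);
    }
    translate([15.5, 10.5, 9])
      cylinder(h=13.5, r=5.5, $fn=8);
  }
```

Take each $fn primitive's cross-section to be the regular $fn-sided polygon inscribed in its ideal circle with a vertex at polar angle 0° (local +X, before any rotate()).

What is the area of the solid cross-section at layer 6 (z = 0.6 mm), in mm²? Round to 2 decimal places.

38.25 mm²

At z = 0.6 mm: the cube is present — its section is the full 4.5×29 rectangle (area 130.50 mm²); the cube at (0, 8.5) (footprint 18×30) is included at this height (area 540.00 mm²); After the difference (first − rest): starting from the 4.5×29 cube (130.50 mm²), the 18×30 cube at (0, 8.5) partially overlaps it — only the 92.25 mm² overlap (of its 540.00 mm²) is removed, clipping the outline — area = 38.25 mm²; the cylinder at (15.5, 10.5) is absent (z outside [9, 22.5]); After the difference (first − rest): none of the subtracted shapes is present at this height, so the result so far is unchanged — area = 38.25 mm²; (whole slice rotated 25° about Z — lengths, areas and connectivity unchanged). Overall, the cross-section is a single solid region. Net area = 38.25 mm².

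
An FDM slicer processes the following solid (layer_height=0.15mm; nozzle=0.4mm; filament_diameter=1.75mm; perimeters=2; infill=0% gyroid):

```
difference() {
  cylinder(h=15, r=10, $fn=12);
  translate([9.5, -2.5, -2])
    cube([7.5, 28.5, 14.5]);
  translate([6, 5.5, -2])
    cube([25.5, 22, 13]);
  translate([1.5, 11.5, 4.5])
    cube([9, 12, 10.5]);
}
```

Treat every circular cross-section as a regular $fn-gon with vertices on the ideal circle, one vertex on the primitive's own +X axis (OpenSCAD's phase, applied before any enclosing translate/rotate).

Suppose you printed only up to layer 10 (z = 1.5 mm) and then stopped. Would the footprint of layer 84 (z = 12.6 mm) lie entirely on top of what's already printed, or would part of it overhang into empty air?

part overhangs

Compare the two slices. At z = 1.5: the cylinder: section is a regular 12-gon, circumradius r=10 (area = (12/2)·10.000²·sin(360°/12) = 300.00 mm²); the 7.5×28.5 cube at (9.5, -2.5) contributes its full rectangle (area 213.75 mm²); the cube at (6, 5.5) (footprint 25.5×22) is included at this height (area 561.00 mm²); the cube at (1.5, 11.5) is absent (z outside [4.5, 15]); Subtracting the remaining from the first: starting from the r=10 cylinder (300.00 mm²), the 7.5×28.5 cube at (9.5, -2.5) partially overlaps it — only the 0.93 mm² overlap (of its 213.75 mm²) is removed, clipping the outline; the 25.5×22 cube at (6, 5.5) partially overlaps it — only the 2.33 mm² overlap (of its 561.00 mm²) is removed, clipping the outline — area = 296.73 mm². At z = 12.6: the r=10 cylinder gives a regular 12-gon of circumradius 10 (constant along its height) (area = (12/2)·10.000²·sin(360°/12) = 300.00 mm²); the cube at (9.5, -2.5) is absent (z outside [-2, 12.5]); the cube at (6, 5.5) is absent (z outside [-2, 11]); the 9×12 cube at (1.5, 11.5) contributes its full rectangle (area 108.00 mm²); Subtracting the remaining from the first: starting from the r=10 cylinder (300.00 mm²), the 9×12 cube at (1.5, 11.5) misses the remaining region (no effect) — area = 300.00 mm². Checking containment: at z = 12.6 the cross-section extends beyond the z = 1.5 cross-section by about 3.27 mm².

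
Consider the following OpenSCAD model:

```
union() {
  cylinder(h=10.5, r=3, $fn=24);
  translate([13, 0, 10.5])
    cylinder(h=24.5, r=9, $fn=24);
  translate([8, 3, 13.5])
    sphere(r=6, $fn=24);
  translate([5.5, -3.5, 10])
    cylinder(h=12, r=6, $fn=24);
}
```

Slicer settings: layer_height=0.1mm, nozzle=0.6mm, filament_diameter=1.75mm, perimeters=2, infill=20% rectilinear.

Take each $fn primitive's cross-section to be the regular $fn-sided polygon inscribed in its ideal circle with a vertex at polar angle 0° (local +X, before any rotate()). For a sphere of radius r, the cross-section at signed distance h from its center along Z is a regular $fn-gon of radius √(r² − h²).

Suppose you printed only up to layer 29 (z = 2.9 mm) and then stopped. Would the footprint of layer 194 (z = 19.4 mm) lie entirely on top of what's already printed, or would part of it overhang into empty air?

part overhangs

Compare the two slices. At z = 2.9: the r=3 cylinder gives a regular 24-gon of circumradius 3 (constant along its height) (area = (24/2)·3.000²·sin(360°/24) = 27.95 mm²); the cylinder at (13, 0) is not intersected at this z (z outside [10.5, 35]); the sphere at (8, 3) is absent (|z−center|=10.600 > r=6); the cylinder at (5.5, -3.5) is not intersected at this z (z outside [10, 22]); Merging all regions: only the r=3 cylinder is present, so the union is just that shape — area = 27.95 mm². At z = 19.4: the cylinder does not reach this height (z outside [0, 10.5]); the cylinder at (13, 0): section is a regular 24-gon, circumradius r=9 (area = (24/2)·9.000²·sin(360°/24) = 251.57 mm²); the r=6 sphere at (8, 3) slices to a regular 24-gon of circumradius 1.091 (√(r²−h²) with h=5.9 from center) (area = (24/2)·1.091²·sin(360°/24) = 3.70 mm²); the r=6 cylinder at (5.5, -3.5) contributes a regular 24-gon of circumradius 6 (area = (24/2)·6.000²·sin(360°/24) = 111.81 mm²); Taking the union: the regions partially overlap — summed areas 367.08 mm² minus the doubly-counted overlap 59.28 mm² gives 307.79 mm² — area = 307.79 mm². Checking containment: at z = 19.4 the cross-section extends beyond the z = 2.9 cross-section by about 298.43 mm².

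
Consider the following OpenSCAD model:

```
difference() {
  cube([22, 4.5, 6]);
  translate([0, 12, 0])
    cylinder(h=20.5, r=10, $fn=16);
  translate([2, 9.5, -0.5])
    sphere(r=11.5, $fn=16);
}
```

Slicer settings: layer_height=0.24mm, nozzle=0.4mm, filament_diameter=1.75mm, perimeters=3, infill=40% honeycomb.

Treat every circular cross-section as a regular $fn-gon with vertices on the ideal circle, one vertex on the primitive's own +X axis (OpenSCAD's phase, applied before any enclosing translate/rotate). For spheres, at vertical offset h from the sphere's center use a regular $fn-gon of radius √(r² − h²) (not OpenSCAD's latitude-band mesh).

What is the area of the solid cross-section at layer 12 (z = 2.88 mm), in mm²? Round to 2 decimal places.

54.69 mm²

At z = 2.88 mm: the cube (footprint 22×4.5) is included at this height (area 99.00 mm²); the r=10 cylinder at (0, 12) gives a regular 16-gon of circumradius 10 (constant along its height) (area = (16/2)·10.000²·sin(360°/16) = 306.15 mm²); the sphere at (2, 9.5): section is a regular 16-gon, circumradius = √(r²−h²) = √(11.5²−3.38²) = 10.992 (area = (16/2)·10.992²·sin(360°/16) = 369.90 mm²); Subtracting the remaining from the first: starting from the 22×4.5 cube (99.00 mm²), the r=10 cylinder at (0, 12) partially overlaps it — only the 10.37 mm² overlap (of its 306.15 mm²) is removed, clipping the outline; the r=11.5 sphere at (2, 9.5) partially overlaps it — only the 33.94 mm² overlap (of its 369.90 mm²) is removed, clipping the outline — area = 54.69 mm². Overall, the cross-section is a single solid region. Net area = 54.69 mm².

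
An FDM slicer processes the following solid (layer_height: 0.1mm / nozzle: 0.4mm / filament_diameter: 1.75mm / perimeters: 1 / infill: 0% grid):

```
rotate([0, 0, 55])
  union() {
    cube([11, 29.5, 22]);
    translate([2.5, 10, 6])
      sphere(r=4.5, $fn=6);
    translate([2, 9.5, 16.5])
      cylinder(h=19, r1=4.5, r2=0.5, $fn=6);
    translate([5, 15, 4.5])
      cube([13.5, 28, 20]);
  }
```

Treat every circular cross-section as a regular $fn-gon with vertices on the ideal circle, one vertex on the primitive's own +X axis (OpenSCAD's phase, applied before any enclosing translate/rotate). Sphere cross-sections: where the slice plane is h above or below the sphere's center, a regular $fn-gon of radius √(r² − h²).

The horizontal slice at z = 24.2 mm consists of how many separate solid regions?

At z = 24.2 mm: the cube is absent (z outside [0, 22]); the sphere at (2.5, 10) does not reach this height (|z−center|=18.200 > r=4.5); the cone at (2, 9.5): at t=0.405 of its height the radius interpolates to r₁+(r₂−r₁)t = 2.879, giving a regular 6-gon of that circumradius; the 13.5×28 cube at (5, 15) contributes its full rectangle; Merging all regions: the 2 present regions are separate (no shared area or edge), so areas and boundary lengths simply add and each stays a separate island — 2 connected regions; (rotated 55° about Z; rotation is an isometry so areas/perimeters/island counts are preserved). The result has 2 disconnected regions.

2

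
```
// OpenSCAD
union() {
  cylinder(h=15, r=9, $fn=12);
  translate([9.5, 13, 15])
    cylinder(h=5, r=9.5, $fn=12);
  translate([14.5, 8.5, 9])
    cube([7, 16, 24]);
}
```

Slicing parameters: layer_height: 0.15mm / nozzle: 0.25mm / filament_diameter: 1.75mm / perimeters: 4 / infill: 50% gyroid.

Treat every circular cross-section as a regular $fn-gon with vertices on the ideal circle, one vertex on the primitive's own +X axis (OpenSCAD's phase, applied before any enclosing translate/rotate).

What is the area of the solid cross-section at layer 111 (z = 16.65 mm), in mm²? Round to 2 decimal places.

At z = 16.65 mm: the cylinder does not reach this height (z outside [0, 15]); the cylinder at (9.5, 13): section is a regular 12-gon, circumradius r=9.5 (area = (12/2)·9.500²·sin(360°/12) = 270.75 mm²); the cube at (14.5, 8.5) is present — its section is the full 7×16 rectangle (area 112.00 mm²); Combining (union): the regions partially overlap — summed areas 382.75 mm² minus the doubly-counted overlap 41.10 mm² gives 341.65 mm² — area = 341.65 mm². Overall, the cross-section is a single solid region. Net area = 341.65 mm².

341.65 mm²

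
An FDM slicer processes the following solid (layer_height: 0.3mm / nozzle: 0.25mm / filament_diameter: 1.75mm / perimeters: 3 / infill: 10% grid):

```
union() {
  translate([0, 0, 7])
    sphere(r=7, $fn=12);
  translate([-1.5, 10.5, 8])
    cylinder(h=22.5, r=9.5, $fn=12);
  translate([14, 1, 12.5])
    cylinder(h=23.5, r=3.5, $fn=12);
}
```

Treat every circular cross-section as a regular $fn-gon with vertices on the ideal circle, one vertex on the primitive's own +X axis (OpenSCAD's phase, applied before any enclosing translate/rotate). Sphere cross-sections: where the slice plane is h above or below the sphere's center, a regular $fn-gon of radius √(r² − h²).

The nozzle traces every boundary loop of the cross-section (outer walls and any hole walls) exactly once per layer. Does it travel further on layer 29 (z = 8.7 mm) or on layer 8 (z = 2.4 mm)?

layer 29 (z = 8.7 mm)

Layer 29 (z = 8.7): the r=7 sphere contributes a regular 12-gon of circumradius √(7²−1.7²) = 6.790 (perimeter = 2·12·6.790·sin(180°/12) = 42.18 mm); the cylinder at (-1.5, 10.5): section is a regular 12-gon, circumradius r=9.5 (perimeter = 2·12·9.500·sin(180°/12) = 59.01 mm); the cylinder at (14, 1) is not intersected at this z (z outside [12.5, 36]); Merging all regions: the regions partially overlap (shared area 42.67 mm²), so the edge portions inside another operand are dropped and the merged outline is re-measured after clipping — boundary = 74.59 mm. So its perimeter = 74.59 mm. Layer 8 (z = 2.4): the r=7 sphere contributes a regular 12-gon of circumradius √(7²−4.6²) = 5.276 (perimeter = 2·12·5.276·sin(180°/12) = 32.77 mm); the cylinder at (-1.5, 10.5) does not reach this height (z outside [8, 30.5]); the cylinder at (14, 1) is absent (z outside [12.5, 36]); Taking the union: only the r=7 sphere is present, so the union is just that shape — boundary = 32.77 mm. So its perimeter = 32.77 mm. Layer 29 is larger (74.59 vs 32.77 mm).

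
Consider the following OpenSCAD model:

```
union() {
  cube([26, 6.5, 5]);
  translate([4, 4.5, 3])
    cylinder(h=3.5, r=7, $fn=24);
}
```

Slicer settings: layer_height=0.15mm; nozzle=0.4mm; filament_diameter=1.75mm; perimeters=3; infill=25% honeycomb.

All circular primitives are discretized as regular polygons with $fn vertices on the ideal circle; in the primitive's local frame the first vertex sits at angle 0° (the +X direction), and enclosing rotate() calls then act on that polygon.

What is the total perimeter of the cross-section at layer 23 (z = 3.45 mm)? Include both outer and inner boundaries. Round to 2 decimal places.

75.43 mm

At z = 3.45 mm: the cube is present — its section is the full 26×6.5 rectangle (perimeter 65.00 mm); the r=7 cylinder at (4, 4.5) contributes a regular 24-gon of circumradius 7 (perimeter = 2·24·7.000·sin(180°/24) = 43.86 mm); Merging all regions: the regions partially overlap (shared area 68.70 mm²), so the edge portions inside another operand are dropped and the merged outline is re-measured after clipping — boundary = 75.43 mm. Overall, the cross-section is a single solid region. Total boundary length (outer) = 75.43 mm.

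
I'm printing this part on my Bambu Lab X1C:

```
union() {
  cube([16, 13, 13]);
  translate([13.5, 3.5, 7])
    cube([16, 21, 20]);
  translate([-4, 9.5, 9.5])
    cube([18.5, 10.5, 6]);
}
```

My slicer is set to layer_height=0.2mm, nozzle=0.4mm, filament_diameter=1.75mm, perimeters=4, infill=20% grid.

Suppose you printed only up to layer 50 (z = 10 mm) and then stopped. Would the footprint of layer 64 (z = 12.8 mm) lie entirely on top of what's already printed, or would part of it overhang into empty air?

entirely on top

Compare the two slices. At z = 10: the cube (footprint 16×13) is included at this height (area 208.00 mm²); the 16×21 cube at (13.5, 3.5) contributes its full rectangle (area 336.00 mm²); the cube at (-4, 9.5) is present — its section is the full 18.5×10.5 rectangle (area 194.25 mm²); Merging all regions: the regions partially overlap — summed areas 738.25 mm² minus the doubly-counted overlap 81.50 mm² gives 656.75 mm² — area = 656.75 mm². At z = 12.8: the 16×13 cube contributes its full rectangle (area 208.00 mm²); the 16×21 cube at (13.5, 3.5) contributes its full rectangle (area 336.00 mm²); the cube at (-4, 9.5) is present — its section is the full 18.5×10.5 rectangle (area 194.25 mm²); Merging all regions: the regions partially overlap — summed areas 738.25 mm² minus the doubly-counted overlap 81.50 mm² gives 656.75 mm² — area = 656.75 mm². Checking containment: the cross-section at z = 12.8 is a subset of the cross-section at z = 10.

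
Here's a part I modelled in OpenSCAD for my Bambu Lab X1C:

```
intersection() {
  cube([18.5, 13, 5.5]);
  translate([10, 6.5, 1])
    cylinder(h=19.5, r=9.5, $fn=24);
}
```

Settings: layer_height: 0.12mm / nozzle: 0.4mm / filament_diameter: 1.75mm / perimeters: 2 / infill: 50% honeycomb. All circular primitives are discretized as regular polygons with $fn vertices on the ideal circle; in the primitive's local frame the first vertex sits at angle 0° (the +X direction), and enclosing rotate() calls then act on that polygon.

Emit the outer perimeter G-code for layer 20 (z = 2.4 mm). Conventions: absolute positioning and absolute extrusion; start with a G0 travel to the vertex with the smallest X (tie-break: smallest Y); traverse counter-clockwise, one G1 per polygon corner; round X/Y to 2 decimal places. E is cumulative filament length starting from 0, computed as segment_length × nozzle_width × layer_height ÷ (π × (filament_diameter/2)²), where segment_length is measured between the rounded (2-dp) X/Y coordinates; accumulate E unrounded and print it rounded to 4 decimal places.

G0 X0.50 Y6.50 Z2.40
G1 X0.82 Y4.04 E0.0495
G1 X1.77 Y1.75 E0.0990
G1 X3.12 Y0.00 E0.1431
G1 X16.88 Y0.00 E0.4177
G1 X18.23 Y1.75 E0.4618
G1 X18.50 Y2.41 E0.4760
G1 X18.50 Y10.59 E0.6393
G1 X18.23 Y11.25 E0.6535
G1 X16.88 Y13.00 E0.6976
G1 X3.12 Y13.00 E0.9722
G1 X1.77 Y11.25 E1.0163
G1 X0.82 Y8.96 E1.0658
G1 X0.50 Y6.50 E1.1153

At z = 2.4 mm: the 18.5×13 cube contributes its full rectangle; the r=9.5 cylinder at (10, 6.5) contributes a regular 24-gon of circumradius 9.5; Keeping only the common overlap: the r=9.5 cylinder at (10, 6.5) partially overlaps the 18.5×13 cube; clipping to the common part keeps 219.26 mm² — 1 connected region. The outline is a single polygon with 13 vertices. Extrusion per mm of travel: 0.4 × 0.12 / (π × 0.875²) = 0.019956. Accumulating E over each segment gives final E = 1.1153.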